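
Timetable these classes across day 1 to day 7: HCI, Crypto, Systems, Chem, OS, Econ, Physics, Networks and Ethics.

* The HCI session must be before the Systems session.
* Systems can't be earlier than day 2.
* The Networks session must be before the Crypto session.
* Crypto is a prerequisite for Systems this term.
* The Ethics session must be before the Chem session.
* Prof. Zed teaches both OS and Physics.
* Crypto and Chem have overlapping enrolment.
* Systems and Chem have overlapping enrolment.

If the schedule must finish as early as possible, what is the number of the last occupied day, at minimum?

The precedence chain requires at least 3 distinct days.
Could 3 days be enough, i.e. nothing placed later than day 3? No: Systems's window within 3 days is {day 2, day 3}; Chem must come after Ethics (at day 1 or later) → {day 2, day 3}; Crypto must come after Networks (at day 1 or later) → {day 2, day 3}; Systems must come after Crypto (at day 2 or later) → {day 3}; Crypto must come before Systems (at day 3 or earlier) → {day 2}; Chem can't share with Systems (day 3) → {day 2}; Chem can't share with Crypto (day 2) → nothing is left.
So 3 days is not enough.
4 works (last occupied day: day 4): for example Chem=day 4, OS=day 1, HCI=day 1, Econ=day 1, Ethics=day 1, Physics=day 2, Systems=day 3, Networks=day 1, Crypto=day 2.

day 4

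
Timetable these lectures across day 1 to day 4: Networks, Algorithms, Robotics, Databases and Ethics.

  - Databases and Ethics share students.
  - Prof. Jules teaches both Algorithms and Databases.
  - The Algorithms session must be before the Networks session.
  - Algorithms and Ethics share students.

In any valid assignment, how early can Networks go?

day 2

Precedence pushes Networks to at least day 2.
Networks at day 2 is achievable: Ethics in day 3; Networks in day 2; Databases in day 2; Algorithms in day 1; Robotics in day 1.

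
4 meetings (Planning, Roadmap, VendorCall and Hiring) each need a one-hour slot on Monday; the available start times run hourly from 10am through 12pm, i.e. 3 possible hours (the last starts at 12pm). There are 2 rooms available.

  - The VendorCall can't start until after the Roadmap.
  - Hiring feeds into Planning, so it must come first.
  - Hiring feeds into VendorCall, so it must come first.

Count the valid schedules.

Splitting on Planning: it can be 11am (3), 12pm (5). Listing each branch's schedules as (Roadmap, VendorCall, Hiring):
Planning=11am: (10am,11am,10am) (10am,12pm,10am) (11am,12pm,10am) — 3.
Planning=12pm: (10am,11am,10am) (10am,12pm,10am) (10am,12pm,11am) (11am,12pm,10am) (11am,12pm,11am) — 5.
Summing: 3 + 5 = 8.

8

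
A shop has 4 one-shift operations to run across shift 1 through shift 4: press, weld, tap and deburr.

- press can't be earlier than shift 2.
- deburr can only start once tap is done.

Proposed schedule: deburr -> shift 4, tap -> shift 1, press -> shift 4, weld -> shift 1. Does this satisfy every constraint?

press can't be earlier than shift 2 — holds.
deburr can only start once tap is done — holds.

Valid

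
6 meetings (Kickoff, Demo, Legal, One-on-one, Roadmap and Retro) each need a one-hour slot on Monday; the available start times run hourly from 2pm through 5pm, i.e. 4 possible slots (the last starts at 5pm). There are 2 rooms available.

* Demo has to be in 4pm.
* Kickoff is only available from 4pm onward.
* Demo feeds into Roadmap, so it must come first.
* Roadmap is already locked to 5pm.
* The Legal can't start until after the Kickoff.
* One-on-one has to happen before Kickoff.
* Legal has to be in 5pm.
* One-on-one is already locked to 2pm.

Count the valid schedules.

2

Enumerating: Kickoff=4pm; One-on-one=2pm; Demo=4pm; Legal=5pm; Retro=2pm; Roadmap=5pm | One-on-one in 2pm; Retro in 3pm; Legal in 5pm; Roadmap in 5pm; Kickoff in 4pm; Demo in 4pm.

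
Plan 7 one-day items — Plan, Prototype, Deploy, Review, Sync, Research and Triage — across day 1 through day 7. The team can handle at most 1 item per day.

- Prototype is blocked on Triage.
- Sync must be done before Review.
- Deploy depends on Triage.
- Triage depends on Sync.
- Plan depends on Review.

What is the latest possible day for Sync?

Downstream work caps Sync at day 5.
Sync at day 2 is achievable: Prototype in day 6; Research in day 1; Review in day 4; Triage in day 3; Sync in day 2; Plan in day 5; Deploy in day 7.
Nothing later works — the capacity limit rule out every day after day 2.

day 2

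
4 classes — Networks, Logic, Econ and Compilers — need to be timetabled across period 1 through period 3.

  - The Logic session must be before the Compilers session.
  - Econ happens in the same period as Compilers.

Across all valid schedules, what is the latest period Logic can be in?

period 2

Downstream work caps Logic at period 2.
Logic at period 2 is achievable: Logic=period 2; Networks=period 1; Econ=period 3; Compilers=period 3.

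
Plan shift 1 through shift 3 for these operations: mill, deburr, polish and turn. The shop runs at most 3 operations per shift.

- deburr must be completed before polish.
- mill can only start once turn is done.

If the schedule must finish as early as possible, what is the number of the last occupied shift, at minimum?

The precedence chain requires at least 2 distinct shifts.
With at most 3 per shift and 4 operations, at least 2 shifts are needed.
2 works (last occupied shift: shift 2): for example deburr=shift 1; turn=shift 1; polish=shift 2; mill=shift 2.

2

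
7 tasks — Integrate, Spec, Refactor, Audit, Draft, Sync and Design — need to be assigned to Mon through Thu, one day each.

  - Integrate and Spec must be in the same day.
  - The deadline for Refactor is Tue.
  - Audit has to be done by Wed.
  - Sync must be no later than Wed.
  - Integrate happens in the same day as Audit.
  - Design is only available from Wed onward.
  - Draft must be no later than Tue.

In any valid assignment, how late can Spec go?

Wed

Spec must be in the same day as Audit, which can't be after Wed, so Spec is at most Wed.
Spec at Wed is achievable: Spec=Wed; Refactor=Mon; Draft=Mon; Design=Wed; Audit=Wed; Sync=Mon; Integrate=Wed.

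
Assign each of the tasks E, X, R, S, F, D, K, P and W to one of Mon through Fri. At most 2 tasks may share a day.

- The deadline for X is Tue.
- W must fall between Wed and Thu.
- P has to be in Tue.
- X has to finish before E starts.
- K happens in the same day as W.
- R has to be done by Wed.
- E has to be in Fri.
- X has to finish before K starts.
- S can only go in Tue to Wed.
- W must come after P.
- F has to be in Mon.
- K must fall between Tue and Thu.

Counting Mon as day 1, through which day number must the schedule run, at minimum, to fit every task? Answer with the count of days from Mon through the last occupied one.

5

The precedence chain requires at least 2 distinct days.
With at most 2 per day and 9 tasks, at least 5 days are needed.
E can't be placed before Fri — that is day 5 counting from Mon — so the schedule must run through at least 5 days.
5 works (last occupied day: Fri): for example P -> Tue, D -> Wed, R -> Wed, S -> Tue, E -> Fri, W -> Thu, K -> Thu, X -> Mon, F -> Mon.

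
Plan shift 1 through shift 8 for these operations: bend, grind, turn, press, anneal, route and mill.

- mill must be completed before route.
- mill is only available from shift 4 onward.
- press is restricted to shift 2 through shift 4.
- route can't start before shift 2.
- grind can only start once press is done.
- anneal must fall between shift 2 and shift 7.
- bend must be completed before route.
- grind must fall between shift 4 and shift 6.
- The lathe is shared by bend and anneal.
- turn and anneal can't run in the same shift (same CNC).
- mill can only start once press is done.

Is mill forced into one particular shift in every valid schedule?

No

mill can be shift 4 (e.g. press in shift 2, route in shift 5, bend in shift 1, anneal in shift 2, grind in shift 4, mill in shift 4, turn in shift 1) or shift 5 (e.g. anneal=shift 2; press=shift 2; mill=shift 5; turn=shift 1; grind=shift 4; bend=shift 1; route=shift 6).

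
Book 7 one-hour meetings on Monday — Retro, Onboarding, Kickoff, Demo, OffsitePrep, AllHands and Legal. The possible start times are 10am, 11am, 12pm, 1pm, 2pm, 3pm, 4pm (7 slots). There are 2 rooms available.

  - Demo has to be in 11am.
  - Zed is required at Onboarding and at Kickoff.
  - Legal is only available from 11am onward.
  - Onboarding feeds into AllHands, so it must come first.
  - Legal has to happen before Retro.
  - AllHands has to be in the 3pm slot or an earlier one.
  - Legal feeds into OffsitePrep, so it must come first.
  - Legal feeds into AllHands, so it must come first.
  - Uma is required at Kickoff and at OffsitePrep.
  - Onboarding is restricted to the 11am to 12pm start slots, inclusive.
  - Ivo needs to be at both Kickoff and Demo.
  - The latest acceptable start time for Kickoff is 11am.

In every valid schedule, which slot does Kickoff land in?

10am

Kickoff's own window allows nothing later than 11am.
So Kickoff is pinned to 10am.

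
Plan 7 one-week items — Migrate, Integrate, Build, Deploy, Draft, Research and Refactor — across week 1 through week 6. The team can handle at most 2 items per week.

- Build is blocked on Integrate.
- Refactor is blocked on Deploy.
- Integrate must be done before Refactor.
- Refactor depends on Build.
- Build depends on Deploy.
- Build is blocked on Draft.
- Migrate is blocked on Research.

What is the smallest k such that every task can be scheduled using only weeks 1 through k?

4 weeks

The precedence chain requires at least 3 distinct weeks.
With at most 2 per week and 7 tasks, at least 4 weeks are needed.
4 works (last occupied week: week 4): for example Research in week 2, Draft in week 2, Migrate in week 3, Build in week 3, Integrate in week 1, Refactor in week 4, Deploy in week 1.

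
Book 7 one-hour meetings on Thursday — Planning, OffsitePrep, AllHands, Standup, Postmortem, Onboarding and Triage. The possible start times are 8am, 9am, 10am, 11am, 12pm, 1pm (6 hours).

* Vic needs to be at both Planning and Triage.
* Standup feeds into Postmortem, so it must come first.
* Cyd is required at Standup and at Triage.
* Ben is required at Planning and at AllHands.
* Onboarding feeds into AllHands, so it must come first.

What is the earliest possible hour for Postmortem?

Precedence pushes Postmortem to at least 9am.
Postmortem at 9am is achievable: Postmortem=9am, AllHands=9am, OffsitePrep=8am, Standup=8am, Triage=9am, Onboarding=8am, Planning=8am.

9am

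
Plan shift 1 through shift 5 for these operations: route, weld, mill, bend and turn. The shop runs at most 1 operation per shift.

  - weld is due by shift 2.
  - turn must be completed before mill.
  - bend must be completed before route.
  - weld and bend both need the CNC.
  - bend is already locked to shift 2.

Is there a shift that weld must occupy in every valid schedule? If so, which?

weld's window is shift 1–shift 2.
bend is fixed at shift 2, and weld can't share a shift with bend.
So weld must be shift 1.

shift 1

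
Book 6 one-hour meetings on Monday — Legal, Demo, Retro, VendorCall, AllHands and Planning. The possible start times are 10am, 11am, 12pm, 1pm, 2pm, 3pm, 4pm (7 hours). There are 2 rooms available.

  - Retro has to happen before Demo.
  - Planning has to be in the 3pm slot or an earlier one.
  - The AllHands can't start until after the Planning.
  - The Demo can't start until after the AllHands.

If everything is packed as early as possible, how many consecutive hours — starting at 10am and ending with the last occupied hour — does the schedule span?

The precedence chain requires at least 3 distinct hours.
With at most 2 per hour and 6 meetings, at least 3 hours are needed.
3 works (last occupied hour: 12pm): for example VendorCall in 12pm, Legal in 11am, Retro in 10am, Planning in 10am, Demo in 12pm, AllHands in 11am.

3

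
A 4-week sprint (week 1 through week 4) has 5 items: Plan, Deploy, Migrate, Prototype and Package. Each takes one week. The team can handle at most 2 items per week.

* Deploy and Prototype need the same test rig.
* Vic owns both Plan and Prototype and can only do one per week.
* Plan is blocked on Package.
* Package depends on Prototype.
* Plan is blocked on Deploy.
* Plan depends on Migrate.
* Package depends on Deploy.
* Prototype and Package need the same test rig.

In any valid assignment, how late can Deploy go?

week 2

Downstream work caps Deploy at week 2.
Deploy at week 2 is achievable: Package -> week 3, Migrate -> week 1, Deploy -> week 2, Plan -> week 4, Prototype -> week 1.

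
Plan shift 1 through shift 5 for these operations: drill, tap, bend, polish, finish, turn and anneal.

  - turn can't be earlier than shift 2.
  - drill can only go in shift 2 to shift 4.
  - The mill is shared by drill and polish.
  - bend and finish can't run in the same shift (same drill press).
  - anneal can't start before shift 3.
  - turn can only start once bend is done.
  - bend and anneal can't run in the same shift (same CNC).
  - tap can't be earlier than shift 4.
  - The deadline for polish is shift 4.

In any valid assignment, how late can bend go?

Downstream work caps bend at shift 4.
bend at shift 4 is achievable: bend -> shift 4; polish -> shift 1; tap -> shift 4; turn -> shift 5; anneal -> shift 3; drill -> shift 2; finish -> shift 1.

shift 4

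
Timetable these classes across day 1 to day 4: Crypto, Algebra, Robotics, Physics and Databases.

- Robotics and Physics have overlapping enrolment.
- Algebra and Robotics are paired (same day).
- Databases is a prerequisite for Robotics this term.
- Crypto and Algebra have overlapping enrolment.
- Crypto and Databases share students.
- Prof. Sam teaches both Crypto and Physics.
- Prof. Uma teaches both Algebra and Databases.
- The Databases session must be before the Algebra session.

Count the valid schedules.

Splitting on Crypto: it can be day 1 (6), day 2 (6), day 3 (6), day 4 (6). Listing each branch's schedules as (Algebra, Robotics, Physics, Databases) by day number:
Crypto=day 1: (3,3,2,2) (3,3,4,2) (4,4,2,2) (4,4,2,3) (4,4,3,2) (4,4,3,3) — 6.
Crypto=day 2: (3,3,1,1) (3,3,4,1) (4,4,1,1) (4,4,1,3) (4,4,3,1) (4,4,3,3) — 6.
Crypto=day 3: (2,2,1,1) (2,2,4,1) (4,4,1,1) (4,4,1,2) (4,4,2,1) (4,4,2,2) — 6.
Crypto=day 4: (2,2,1,1) (2,2,3,1) (3,3,1,1) (3,3,1,2) (3,3,2,1) (3,3,2,2) — 6.
Summing: 6 + 6 + 6 + 6 = 24.

24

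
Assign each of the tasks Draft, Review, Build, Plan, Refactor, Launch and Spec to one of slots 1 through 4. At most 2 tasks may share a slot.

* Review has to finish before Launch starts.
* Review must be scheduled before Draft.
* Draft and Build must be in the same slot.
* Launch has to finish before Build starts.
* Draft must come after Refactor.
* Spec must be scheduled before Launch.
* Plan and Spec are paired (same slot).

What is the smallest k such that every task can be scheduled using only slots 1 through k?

4 slots

The precedence chain requires at least 3 distinct slots.
With at most 2 per slot and 7 tasks, at least 4 slots are needed.
4 works (last occupied slot: 4): for example Build=4; Plan=2; Draft=4; Review=1; Refactor=1; Launch=3; Spec=2.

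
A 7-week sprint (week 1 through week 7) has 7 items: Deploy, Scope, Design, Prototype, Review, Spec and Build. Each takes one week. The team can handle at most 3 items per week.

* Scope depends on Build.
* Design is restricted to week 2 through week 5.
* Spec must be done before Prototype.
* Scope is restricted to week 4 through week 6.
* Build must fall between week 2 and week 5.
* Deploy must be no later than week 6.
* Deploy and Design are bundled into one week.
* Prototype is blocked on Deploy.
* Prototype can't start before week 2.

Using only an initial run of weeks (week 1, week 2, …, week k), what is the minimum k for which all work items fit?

The precedence chain requires at least 2 distinct weeks.
With at most 3 per week and 7 work items, at least 3 weeks are needed.
Scope can't be placed before week 4, so the schedule must run through at least week 4.
4 works (last occupied week: week 4): for example Design -> week 2; Spec -> week 1; Build -> week 2; Prototype -> week 3; Scope -> week 4; Review -> week 1; Deploy -> week 2.

4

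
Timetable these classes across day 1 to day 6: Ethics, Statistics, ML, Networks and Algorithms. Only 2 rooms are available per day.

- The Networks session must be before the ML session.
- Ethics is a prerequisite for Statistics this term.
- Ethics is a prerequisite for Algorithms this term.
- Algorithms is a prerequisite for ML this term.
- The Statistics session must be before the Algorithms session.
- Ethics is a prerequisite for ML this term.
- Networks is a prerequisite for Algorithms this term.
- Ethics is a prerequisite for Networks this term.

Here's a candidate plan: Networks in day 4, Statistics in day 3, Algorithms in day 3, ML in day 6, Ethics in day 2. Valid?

Only 2 rooms are available per day — holds.
The Networks session must be before the ML session — holds.
Ethics is a prerequisite for Statistics this term — holds.
Ethics is a prerequisite for Networks this term — holds.
The Statistics session must be before the Algorithms session — violated.
Algorithms is a prerequisite for ML this term — holds.
Ethics is a prerequisite for Algorithms this term — holds.
Ethics is a prerequisite for ML this term — holds.
Networks is a prerequisite for Algorithms this term — violated.

No — it violates: Networks is a prerequisite for Algorithms this term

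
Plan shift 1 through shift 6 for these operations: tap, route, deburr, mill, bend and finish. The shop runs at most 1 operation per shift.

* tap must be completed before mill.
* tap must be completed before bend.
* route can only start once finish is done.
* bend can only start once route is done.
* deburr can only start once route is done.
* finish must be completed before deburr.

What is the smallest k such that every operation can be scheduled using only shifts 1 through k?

6

The precedence chain requires at least 3 distinct shifts.
With at most 1 per shift and 6 operations, at least 6 shifts are needed.
6 works (last occupied shift: shift 6): for example tap=shift 3; deburr=shift 4; mill=shift 6; route=shift 2; bend=shift 5; finish=shift 1.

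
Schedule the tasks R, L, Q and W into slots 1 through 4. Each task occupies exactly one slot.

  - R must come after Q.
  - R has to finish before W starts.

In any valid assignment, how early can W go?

Precedence pushes W to at least 3.
W at 3 is achievable: W -> 3, R -> 2, L -> 1, Q -> 1.

3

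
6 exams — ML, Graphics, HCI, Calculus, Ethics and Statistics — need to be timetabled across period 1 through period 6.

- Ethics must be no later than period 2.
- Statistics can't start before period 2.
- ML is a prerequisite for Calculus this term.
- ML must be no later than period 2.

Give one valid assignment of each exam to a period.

Ethics=period 1; ML=period 1; Calculus=period 2; Graphics=period 1; HCI=period 1; Statistics=period 2

Checking: ML(period 1) before Calculus(period 2); ML=period 1 in [period 1,period 2]; Ethics=period 1 in [period 1,period 2]; Statistics=period 2 in [period 2,period 6].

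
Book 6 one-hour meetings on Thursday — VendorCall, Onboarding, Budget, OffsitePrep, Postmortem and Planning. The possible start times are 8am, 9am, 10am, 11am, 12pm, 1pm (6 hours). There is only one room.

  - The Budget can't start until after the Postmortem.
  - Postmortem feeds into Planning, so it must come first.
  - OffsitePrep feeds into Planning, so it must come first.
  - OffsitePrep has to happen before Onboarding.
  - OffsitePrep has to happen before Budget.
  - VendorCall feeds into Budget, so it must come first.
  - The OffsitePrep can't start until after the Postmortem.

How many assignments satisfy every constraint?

Splitting on VendorCall: it can be 8am (6), 9am (6), 10am (6), 11am (4), 12pm (2). Listing each branch's schedules as (Onboarding, Budget, OffsitePrep, Postmortem, Planning):
VendorCall=8am: (11am,12pm,10am,9am,1pm) (11am,1pm,10am,9am,12pm) (12pm,11am,10am,9am,1pm) (12pm,1pm,10am,9am,11am) (1pm,11am,10am,9am,12pm) (1pm,12pm,10am,9am,11am) — 6.
VendorCall=9am: (11am,12pm,10am,8am,1pm) (11am,1pm,10am,8am,12pm) (12pm,11am,10am,8am,1pm) (12pm,1pm,10am,8am,11am) (1pm,11am,10am,8am,12pm) (1pm,12pm,10am,8am,11am) — 6.
VendorCall=10am: (11am,12pm,9am,8am,1pm) (11am,1pm,9am,8am,12pm) (12pm,11am,9am,8am,1pm) (12pm,1pm,9am,8am,11am) (1pm,11am,9am,8am,12pm) (1pm,12pm,9am,8am,11am) — 6.
VendorCall=11am: (10am,12pm,9am,8am,1pm) (10am,1pm,9am,8am,12pm) (12pm,1pm,9am,8am,10am) (1pm,12pm,9am,8am,10am) — 4.
VendorCall=12pm: (10am,1pm,9am,8am,11am) (11am,1pm,9am,8am,10am) — 2.
Summing: 6 + 6 + 6 + 4 + 2 = 24.

24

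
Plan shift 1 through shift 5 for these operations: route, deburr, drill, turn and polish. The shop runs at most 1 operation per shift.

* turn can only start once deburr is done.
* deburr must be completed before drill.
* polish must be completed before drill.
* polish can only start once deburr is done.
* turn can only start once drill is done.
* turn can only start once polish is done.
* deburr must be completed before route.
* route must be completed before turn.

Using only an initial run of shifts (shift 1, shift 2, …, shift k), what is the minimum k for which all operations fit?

5 shifts

The precedence chain requires at least 4 distinct shifts.
With at most 1 per shift and 5 operations, at least 5 shifts are needed.
5 works (last occupied shift: shift 5): for example drill -> shift 3, route -> shift 4, polish -> shift 2, deburr -> shift 1, turn -> shift 5.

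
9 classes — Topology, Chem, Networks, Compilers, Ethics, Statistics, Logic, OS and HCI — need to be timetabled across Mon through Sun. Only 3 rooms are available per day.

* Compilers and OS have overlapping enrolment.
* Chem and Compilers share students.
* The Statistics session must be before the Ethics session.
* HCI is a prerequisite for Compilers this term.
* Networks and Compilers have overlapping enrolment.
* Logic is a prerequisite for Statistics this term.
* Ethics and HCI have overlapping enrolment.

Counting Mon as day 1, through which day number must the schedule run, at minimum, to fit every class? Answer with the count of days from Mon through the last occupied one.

3

The precedence chain requires at least 3 distinct days.
With at most 3 per day and 9 classes, at least 3 days are needed.
3 works (last occupied day: Wed): for example HCI=Mon; Logic=Mon; OS=Wed; Networks=Wed; Topology=Tue; Ethics=Wed; Compilers=Tue; Statistics=Tue; Chem=Mon.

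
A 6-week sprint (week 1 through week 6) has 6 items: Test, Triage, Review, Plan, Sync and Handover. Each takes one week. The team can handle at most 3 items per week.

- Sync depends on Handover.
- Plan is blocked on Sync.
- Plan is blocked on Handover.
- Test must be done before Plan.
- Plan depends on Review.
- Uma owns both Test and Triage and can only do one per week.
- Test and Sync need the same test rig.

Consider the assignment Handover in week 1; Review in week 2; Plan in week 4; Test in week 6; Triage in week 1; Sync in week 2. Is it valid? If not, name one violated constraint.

Invalid. Test must be done before Plan.

Test must be done before Plan — violated.
Test and Sync need the same test rig — holds.
Uma owns both Test and Triage and can only do one per week — holds.
Plan is blocked on Sync — holds.
Plan depends on Review — holds.
Plan is blocked on Handover — holds.
The team can handle at most 3 items per week — holds.
Sync depends on Handover — holds.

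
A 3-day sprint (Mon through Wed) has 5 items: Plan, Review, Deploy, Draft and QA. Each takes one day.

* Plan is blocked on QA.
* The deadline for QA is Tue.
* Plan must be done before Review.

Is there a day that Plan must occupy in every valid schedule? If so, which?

Precedence pushes Plan to at least Tue; downstream work caps Plan at Tue.
So Plan is pinned to Tue.

Tue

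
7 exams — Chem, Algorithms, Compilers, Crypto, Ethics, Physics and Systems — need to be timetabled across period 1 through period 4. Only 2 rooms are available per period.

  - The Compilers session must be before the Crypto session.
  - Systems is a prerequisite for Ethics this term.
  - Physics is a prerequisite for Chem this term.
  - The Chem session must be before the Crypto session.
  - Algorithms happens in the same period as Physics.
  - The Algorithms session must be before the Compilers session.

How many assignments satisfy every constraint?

Splitting on Chem: it can be period 2 (5), period 3 (5). Listing each branch's schedules as (Algorithms, Compilers, Crypto, Ethics, Physics, Systems) by period number:
Chem=period 2: (1,2,3,4,1,3) (1,2,4,4,1,3) (1,3,4,3,1,2) (1,3,4,4,1,2) (1,3,4,4,1,3) — 5.
Chem=period 3: (1,2,4,3,1,2) (1,2,4,4,1,2) (1,2,4,4,1,3) (1,3,4,4,1,2) (2,3,4,4,2,1) — 5.
Summing: 5 + 5 = 10.

10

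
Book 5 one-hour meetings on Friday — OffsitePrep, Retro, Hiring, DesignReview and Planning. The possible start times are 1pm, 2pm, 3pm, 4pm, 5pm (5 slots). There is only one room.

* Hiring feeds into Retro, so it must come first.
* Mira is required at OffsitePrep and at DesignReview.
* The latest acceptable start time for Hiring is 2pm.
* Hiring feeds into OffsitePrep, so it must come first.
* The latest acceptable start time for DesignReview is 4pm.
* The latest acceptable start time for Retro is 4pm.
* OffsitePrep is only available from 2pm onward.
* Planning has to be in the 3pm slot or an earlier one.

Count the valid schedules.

7

Splitting on Retro: it can be 2pm (1), 3pm (2), 4pm (4). Listing each branch's schedules as (OffsitePrep, Hiring, DesignReview, Planning):
Retro=2pm: (5pm,1pm,4pm,3pm) — 1.
Retro=3pm: (5pm,1pm,4pm,2pm) (5pm,2pm,4pm,1pm) — 2.
Retro=4pm: (5pm,1pm,2pm,3pm) (5pm,1pm,3pm,2pm) (5pm,2pm,1pm,3pm) (5pm,2pm,3pm,1pm) — 4.
Summing: 1 + 2 + 4 = 7.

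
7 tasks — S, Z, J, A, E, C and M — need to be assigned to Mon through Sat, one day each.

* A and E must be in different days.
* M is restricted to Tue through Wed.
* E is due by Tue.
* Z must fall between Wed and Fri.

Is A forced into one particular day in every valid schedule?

No

A can be Mon (e.g. S -> Mon; C -> Mon; J -> Mon; E -> Tue; Z -> Wed; A -> Mon; M -> Tue) or Tue (e.g. Z in Wed; E in Mon; A in Tue; M in Tue; C in Mon; S in Mon; J in Mon).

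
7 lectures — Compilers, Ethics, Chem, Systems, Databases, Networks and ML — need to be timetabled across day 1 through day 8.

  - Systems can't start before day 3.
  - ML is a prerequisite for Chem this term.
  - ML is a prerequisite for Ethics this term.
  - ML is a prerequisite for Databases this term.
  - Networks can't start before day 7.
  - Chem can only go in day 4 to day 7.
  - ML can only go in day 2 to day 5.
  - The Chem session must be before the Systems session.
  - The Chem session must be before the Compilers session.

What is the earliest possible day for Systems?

Systems is available from day 3; precedence pushes Systems to at least day 5.
Systems at day 5 is achievable: ML=day 2; Compilers=day 5; Ethics=day 3; Systems=day 5; Networks=day 7; Databases=day 3; Chem=day 4.

day 5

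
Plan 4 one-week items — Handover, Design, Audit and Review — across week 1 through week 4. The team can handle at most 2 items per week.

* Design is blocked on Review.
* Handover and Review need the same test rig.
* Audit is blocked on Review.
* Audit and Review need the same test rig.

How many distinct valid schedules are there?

Splitting on Handover: it can be week 1 (5), week 2 (9), week 3 (11), week 4 (11). Listing each branch's schedules as (Design, Audit, Review) by week number:
Handover=week 1: (3,3,2) (3,4,2) (4,3,2) (4,4,2) (4,4,3) — 5.
Handover=week 2: (2,3,1) (2,4,1) (3,2,1) (3,3,1) (3,4,1) (4,2,1) (4,3,1) (4,4,1) (4,4,3) — 9.
Handover=week 3: (2,2,1) (2,3,1) (2,4,1) (3,2,1) (3,4,1) (3,4,2) (4,2,1) (4,3,1) (4,3,2) (4,4,1) (4,4,2) — 11.
Handover=week 4: (2,2,1) (2,3,1) (2,4,1) (3,2,1) (3,3,1) (3,3,2) (3,4,1) (3,4,2) (4,2,1) (4,3,1) (4,3,2) — 11.
Summing: 5 + 9 + 11 + 11 = 36.

36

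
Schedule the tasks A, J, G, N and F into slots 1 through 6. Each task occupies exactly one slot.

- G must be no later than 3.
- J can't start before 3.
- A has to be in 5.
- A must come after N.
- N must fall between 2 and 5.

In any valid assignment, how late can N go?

N is available from 2; N's own window allows nothing later than 5; downstream work caps N at 4.
N at 4 is achievable: G -> 1; J -> 3; F -> 1; A -> 5; N -> 4.

4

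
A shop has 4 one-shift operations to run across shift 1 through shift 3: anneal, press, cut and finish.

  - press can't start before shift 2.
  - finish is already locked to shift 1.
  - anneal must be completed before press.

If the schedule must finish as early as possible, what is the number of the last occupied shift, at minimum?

The precedence chain requires at least 2 distinct shifts.
2 works (last occupied shift: shift 2): for example press=shift 2, cut=shift 1, finish=shift 1, anneal=shift 1.

2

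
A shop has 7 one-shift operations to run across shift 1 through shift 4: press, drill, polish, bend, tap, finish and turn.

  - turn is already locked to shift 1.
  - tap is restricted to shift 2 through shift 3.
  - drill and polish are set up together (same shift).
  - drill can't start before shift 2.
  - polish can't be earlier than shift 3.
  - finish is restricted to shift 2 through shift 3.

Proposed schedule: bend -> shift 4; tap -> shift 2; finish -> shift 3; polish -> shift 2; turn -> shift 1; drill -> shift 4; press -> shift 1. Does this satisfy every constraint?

tap is restricted to shift 2 through shift 3 — holds.
polish can't be earlier than shift 3 — violated.
finish is restricted to shift 2 through shift 3 — holds.
drill can't start before shift 2 — holds.
drill and polish are set up together (same shift) — violated.
turn is already locked to shift 1 — holds.

No — it violates: drill and polish are set up together (same shift)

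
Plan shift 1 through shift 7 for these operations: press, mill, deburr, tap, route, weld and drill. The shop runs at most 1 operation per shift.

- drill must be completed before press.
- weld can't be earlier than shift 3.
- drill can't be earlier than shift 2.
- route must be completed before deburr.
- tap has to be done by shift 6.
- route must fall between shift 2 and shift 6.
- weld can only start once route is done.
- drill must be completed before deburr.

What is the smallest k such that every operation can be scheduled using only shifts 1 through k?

7

The precedence chain requires at least 2 distinct shifts.
With at most 1 per shift and 7 operations, at least 7 shifts are needed.
weld can't be placed before shift 3, so the schedule must run through at least shift 3.
7 works (last occupied shift: shift 7): for example tap in shift 1, weld in shift 3, mill in shift 7, press in shift 6, drill in shift 4, deburr in shift 5, route in shift 2.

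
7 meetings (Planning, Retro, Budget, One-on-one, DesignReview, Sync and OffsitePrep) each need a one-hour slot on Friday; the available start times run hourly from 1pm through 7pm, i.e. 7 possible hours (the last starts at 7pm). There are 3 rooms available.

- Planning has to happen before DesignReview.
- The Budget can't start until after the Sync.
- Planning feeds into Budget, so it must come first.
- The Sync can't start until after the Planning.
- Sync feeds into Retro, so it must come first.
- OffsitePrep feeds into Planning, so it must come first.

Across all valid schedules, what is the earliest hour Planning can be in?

Precedence pushes Planning to at least 2pm; downstream work caps Planning at 5pm.
Planning at 2pm is achievable: DesignReview=3pm, OffsitePrep=1pm, Sync=3pm, Planning=2pm, Budget=4pm, One-on-one=1pm, Retro=4pm.

2pm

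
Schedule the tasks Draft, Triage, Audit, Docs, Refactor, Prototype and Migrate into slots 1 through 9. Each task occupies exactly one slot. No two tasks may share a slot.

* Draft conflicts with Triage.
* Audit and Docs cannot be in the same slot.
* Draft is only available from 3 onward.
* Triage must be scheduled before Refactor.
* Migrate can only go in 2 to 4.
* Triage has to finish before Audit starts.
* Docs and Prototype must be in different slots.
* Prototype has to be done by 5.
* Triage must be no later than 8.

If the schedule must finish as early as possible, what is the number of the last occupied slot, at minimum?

7

The precedence chain requires at least 2 distinct slots.
With at most 1 per slot and 7 tasks, at least 7 slots are needed.
Draft can't be placed before 3, so the schedule must run through at least slot 3.
7 works (last occupied slot: 7): for example Draft -> 3, Audit -> 5, Migrate -> 2, Docs -> 7, Refactor -> 6, Prototype -> 1, Triage -> 4.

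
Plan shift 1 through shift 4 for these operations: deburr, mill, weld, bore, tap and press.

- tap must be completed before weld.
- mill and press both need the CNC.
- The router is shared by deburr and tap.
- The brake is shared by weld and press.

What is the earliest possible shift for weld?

Precedence pushes weld to at least shift 2.
weld at shift 2 is achievable: tap=shift 1; weld=shift 2; mill=shift 1; bore=shift 1; deburr=shift 2; press=shift 3.

shift 2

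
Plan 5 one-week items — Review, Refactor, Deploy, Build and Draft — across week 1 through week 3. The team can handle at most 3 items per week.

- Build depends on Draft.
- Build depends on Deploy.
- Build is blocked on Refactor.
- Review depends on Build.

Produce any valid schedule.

Deploy -> week 1, Refactor -> week 1, Draft -> week 1, Build -> week 2, Review -> week 3

Checking: Deploy(week 1) before Build(week 2); Draft(week 1) before Build(week 2); Build(week 2) before Review(week 3); Refactor(week 1) before Build(week 2); max 3 per week (cap 3).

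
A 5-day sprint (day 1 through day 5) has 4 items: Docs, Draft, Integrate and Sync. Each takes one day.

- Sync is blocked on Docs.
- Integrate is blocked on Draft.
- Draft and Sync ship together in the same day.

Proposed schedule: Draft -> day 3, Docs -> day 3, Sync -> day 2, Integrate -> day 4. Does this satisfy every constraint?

No — it violates: Sync is blocked on Docs

Integrate is blocked on Draft — holds.
Sync is blocked on Docs — violated.
Draft and Sync ship together in the same day — violated.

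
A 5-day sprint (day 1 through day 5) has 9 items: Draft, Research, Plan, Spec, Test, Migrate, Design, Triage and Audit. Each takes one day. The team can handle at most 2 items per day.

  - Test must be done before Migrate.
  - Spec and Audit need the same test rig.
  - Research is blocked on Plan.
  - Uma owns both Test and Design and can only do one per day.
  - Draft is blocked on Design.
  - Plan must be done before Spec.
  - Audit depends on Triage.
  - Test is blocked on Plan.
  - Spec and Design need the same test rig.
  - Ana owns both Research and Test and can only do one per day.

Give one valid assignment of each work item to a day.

Plan in day 1, Design in day 1, Audit in day 5, Triage in day 4, Draft in day 2, Research in day 3, Spec in day 3, Test in day 2, Migrate in day 4

Checking: Triage(day 4) before Audit(day 5); Plan(day 1) before Spec(day 3); Plan(day 1) before Research(day 3); Plan(day 1) before Test(day 2); Design(day 1) before Draft(day 2); Test(day 2) before Migrate(day 4); Spec(day 3) != Audit(day 5); Test(day 2) != Design(day 1); Research(day 3) != Test(day 2); Spec(day 3) != Design(day 1); max 2 per day (cap 2).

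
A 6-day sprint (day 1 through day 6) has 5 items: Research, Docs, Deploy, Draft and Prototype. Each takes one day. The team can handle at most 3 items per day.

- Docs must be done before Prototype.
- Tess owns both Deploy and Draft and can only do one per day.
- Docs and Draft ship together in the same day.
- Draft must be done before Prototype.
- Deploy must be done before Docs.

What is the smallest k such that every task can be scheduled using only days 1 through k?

3 days

The precedence chain requires at least 3 distinct days.
With at most 3 per day and 5 tasks, at least 2 days are needed.
3 works (last occupied day: day 3): for example Docs=day 2; Draft=day 2; Deploy=day 1; Research=day 1; Prototype=day 3.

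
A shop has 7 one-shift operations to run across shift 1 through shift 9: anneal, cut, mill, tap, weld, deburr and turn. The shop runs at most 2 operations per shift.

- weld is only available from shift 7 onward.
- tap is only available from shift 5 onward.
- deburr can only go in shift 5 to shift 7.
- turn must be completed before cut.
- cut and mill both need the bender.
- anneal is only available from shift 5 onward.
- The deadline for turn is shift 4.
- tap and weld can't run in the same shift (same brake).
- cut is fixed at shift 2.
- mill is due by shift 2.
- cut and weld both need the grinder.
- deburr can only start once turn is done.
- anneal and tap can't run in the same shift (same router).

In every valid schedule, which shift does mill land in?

mill's window is shift 1–shift 2.
cut is fixed at shift 2, and mill can't share a shift with cut.
So mill must be shift 1.

shift 1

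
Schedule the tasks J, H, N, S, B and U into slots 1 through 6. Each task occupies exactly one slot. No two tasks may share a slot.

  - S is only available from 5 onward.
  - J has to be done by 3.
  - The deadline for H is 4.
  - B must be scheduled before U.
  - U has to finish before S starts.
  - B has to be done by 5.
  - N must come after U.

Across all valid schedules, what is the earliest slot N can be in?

5

Precedence pushes N to at least 3.
N at 5 is achievable: B=3; U=4; H=2; N=5; J=1; S=6.
Nothing earlier works — the capacity limit rule out every slot before 5.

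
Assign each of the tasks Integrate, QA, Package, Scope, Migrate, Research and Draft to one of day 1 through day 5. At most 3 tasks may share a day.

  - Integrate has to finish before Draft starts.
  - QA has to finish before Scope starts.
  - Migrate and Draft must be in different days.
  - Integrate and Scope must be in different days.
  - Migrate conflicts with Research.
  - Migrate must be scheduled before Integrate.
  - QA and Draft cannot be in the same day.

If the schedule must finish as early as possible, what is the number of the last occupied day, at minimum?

day 3

The precedence chain requires at least 3 distinct days.
With at most 3 per day and 7 tasks, at least 3 days are needed.
3 works (last occupied day: day 3): for example QA=day 1; Research=day 2; Migrate=day 1; Package=day 1; Draft=day 3; Scope=day 3; Integrate=day 2.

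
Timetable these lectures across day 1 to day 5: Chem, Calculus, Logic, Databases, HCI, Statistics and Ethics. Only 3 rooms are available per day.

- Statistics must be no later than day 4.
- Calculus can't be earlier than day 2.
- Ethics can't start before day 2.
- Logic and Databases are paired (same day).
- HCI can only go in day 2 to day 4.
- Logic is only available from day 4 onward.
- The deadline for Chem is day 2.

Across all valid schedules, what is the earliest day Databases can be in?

day 4

Databases must be in the same day as Logic, which can't be before day 4, so Databases is at least day 4.
Databases at day 4 is achievable: Databases -> day 4, Chem -> day 1, Ethics -> day 2, Logic -> day 4, Calculus -> day 2, HCI -> day 2, Statistics -> day 1.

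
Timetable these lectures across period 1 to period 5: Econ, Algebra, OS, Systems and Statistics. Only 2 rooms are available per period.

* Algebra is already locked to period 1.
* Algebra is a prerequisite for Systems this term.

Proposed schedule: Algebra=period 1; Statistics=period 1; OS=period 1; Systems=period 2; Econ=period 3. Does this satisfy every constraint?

Invalid. Only 2 rooms are available per period.

Only 2 rooms are available per period — violated.
Algebra is already locked to period 1 — holds.
Algebra is a prerequisite for Systems this term — holds.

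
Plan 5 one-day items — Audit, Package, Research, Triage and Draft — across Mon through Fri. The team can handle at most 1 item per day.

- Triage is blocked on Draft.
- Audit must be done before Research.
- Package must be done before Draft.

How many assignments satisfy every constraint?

Splitting on Audit: it can be Mon (4), Tue (3), Wed (2), Thu (1). Listing each branch's schedules as (Package, Research, Triage, Draft):
Audit=Mon: (Tue,Wed,Fri,Thu) (Tue,Thu,Fri,Wed) (Tue,Fri,Thu,Wed) (Wed,Tue,Fri,Thu) — 4.
Audit=Tue: (Mon,Wed,Fri,Thu) (Mon,Thu,Fri,Wed) (Mon,Fri,Thu,Wed) — 3.
Audit=Wed: (Mon,Thu,Fri,Tue) (Mon,Fri,Thu,Tue) — 2.
Audit=Thu: (Mon,Fri,Wed,Tue) — 1.
Summing: 4 + 3 + 2 + 1 = 10.

10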